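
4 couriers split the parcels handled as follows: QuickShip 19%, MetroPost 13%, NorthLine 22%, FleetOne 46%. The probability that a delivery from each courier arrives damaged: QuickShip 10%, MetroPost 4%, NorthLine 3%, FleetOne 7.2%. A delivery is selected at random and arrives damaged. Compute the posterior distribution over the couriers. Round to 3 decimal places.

QuickShip 0.297, MetroPost 0.081, NorthLine 0.103, FleetOne 0.518

Compute prior × likelihood for every hypothesis:
  QuickShip: 0.19 × 0.1 = 0.019
  MetroPost: 0.13 × 0.04 = 0.0052
  NorthLine: 0.22 × 0.03 = 0.0066
  FleetOne: 0.46 × 0.072 = 0.03312
Total = 0.06392.
P(QuickShip | damaged) = 0.019/0.06392 ≈ 0.297
P(MetroPost | damaged) = 0.0052/0.06392 ≈ 0.081
P(NorthLine | damaged) = 0.0066/0.06392 ≈ 0.103
P(FleetOne | damaged) = 0.03312/0.06392 ≈ 0.518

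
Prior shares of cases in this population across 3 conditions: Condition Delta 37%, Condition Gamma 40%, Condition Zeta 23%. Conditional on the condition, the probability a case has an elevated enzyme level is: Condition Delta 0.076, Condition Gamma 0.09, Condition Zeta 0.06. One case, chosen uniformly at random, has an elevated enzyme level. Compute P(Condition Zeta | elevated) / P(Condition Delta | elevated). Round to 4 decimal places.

0.4908

Compute prior × likelihood for every hypothesis:
  Condition Delta: 0.37 × 0.076 = 0.02812
  Condition Gamma: 0.4 × 0.09 = 0.036
  Condition Zeta: 0.23 × 0.06 = 0.0138
Normalizing constant = 0.07792.
The ratio is 0.0138 / 0.02812 (the normalizer cancels) = 0.4908.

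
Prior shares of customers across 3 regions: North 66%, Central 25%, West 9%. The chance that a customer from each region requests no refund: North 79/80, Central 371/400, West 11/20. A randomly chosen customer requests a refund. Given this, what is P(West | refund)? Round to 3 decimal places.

0.606

Taking complements, P(refund | each) = North 0.0125, Central 0.0725, West 0.45.
By Bayes' rule, posterior ∝ prior × likelihood:
  North: 0.66 × 0.0125 = 0.00825
  Central: 0.25 × 0.0725 = 0.018125
  West: 0.09 × 0.45 = 0.0405
Sum = 0.066875.
P(West | evidence) = 0.0405 / 0.066875 ≈ 0.606.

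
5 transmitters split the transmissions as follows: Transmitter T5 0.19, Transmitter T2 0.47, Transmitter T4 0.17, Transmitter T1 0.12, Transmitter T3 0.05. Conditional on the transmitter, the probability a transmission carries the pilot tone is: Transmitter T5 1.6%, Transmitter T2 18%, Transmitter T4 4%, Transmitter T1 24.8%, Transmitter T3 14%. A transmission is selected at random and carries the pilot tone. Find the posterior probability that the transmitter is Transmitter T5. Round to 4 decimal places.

Compute prior × likelihood for every hypothesis:
  Transmitter T5: 0.19 × 0.016 = 0.00304
  Transmitter T2: 0.47 × 0.18 = 0.0846
  Transmitter T4: 0.17 × 0.04 = 0.0068
  Transmitter T1: 0.12 × 0.248 = 0.02976
  Transmitter T3: 0.05 × 0.14 = 0.007
Sum = 0.1312.
P(Transmitter T5 | evidence) = 0.00304 / 0.1312 ≈ 0.0232.

0.0232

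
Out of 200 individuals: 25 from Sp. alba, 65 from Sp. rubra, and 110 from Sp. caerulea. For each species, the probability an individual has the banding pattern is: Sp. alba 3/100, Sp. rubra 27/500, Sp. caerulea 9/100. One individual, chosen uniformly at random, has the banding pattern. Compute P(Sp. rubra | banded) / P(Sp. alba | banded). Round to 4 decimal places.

4.6800

Prior × likelihood for each hypothesis:
  Sp. alba: 0.125 × 0.03 = 0.00375
  Sp. rubra: 0.325 × 0.054 = 0.01755
  Sp. caerulea: 0.55 × 0.09 = 0.0495
Total = 0.0708.
The ratio is 0.01755 / 0.00375 (the normalizer cancels) = 4.6800.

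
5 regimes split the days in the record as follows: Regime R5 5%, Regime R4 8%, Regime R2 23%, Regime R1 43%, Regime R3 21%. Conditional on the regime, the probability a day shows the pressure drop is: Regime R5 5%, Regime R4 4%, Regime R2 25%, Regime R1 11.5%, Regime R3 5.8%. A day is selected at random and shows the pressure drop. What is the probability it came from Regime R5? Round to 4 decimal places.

0.0200

Compute prior × likelihood for every hypothesis:
  Regime R5: 0.05 × 0.05 = 0.0025
  Regime R4: 0.08 × 0.04 = 0.0032
  Regime R2: 0.23 × 0.25 = 0.0575
  Regime R1: 0.43 × 0.115 = 0.04945
  Regime R3: 0.21 × 0.058 = 0.01218
Total = 0.12483.
P(Regime R5 | evidence) = 0.0025 / 0.12483 ≈ 0.0200.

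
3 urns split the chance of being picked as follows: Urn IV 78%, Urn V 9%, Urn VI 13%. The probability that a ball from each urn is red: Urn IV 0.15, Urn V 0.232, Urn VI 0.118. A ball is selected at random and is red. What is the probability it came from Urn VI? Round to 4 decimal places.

0.1001

Compute prior × likelihood for every hypothesis:
  Urn IV: 0.78 × 0.15 = 0.117
  Urn V: 0.09 × 0.232 = 0.02088
  Urn VI: 0.13 × 0.118 = 0.01534
Sum = 0.15322.
P(Urn VI | evidence) = 0.01534 / 0.15322 ≈ 0.1001.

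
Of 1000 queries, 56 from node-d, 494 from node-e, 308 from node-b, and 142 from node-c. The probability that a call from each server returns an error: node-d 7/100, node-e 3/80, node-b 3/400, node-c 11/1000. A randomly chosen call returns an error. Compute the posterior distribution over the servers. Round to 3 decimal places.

By Bayes' rule, posterior ∝ prior × likelihood:
  node-d: 0.056 × 0.07 = 0.00392
  node-e: 0.494 × 0.0375 = 0.018525
  node-b: 0.308 × 0.0075 = 0.00231
  node-c: 0.142 × 0.011 = 0.001562
Sum = 0.026317.
P(node-d | error) = 0.00392/0.026317 ≈ 0.149
P(node-e | error) = 0.018525/0.026317 ≈ 0.704
P(node-b | error) = 0.00231/0.026317 ≈ 0.088
P(node-c | error) = 0.001562/0.026317 ≈ 0.059

node-d 0.149, node-e 0.704, node-b 0.088, node-c 0.059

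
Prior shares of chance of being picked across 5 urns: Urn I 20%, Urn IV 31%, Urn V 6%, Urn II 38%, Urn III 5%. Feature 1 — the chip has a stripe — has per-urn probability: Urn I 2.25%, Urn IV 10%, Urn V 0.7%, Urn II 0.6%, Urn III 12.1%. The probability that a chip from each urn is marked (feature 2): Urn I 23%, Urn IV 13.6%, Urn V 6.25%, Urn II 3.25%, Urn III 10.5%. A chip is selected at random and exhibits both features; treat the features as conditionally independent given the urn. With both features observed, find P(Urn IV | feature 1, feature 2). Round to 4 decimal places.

0.7042

Unnormalized posteriors (prior × likelihood):
  Urn I: 0.2 × 0.0225 × 0.23 = 0.001035
  Urn IV: 0.31 × 0.1 × 0.136 = 0.004216
  Urn V: 0.06 × 0.007 × 0.0625 = 0.00002625
  Urn II: 0.38 × 0.006 × 0.0325 = 0.0000741
  Urn III: 0.05 × 0.121 × 0.105 = 0.00063525
Normalizing constant = 0.0059866.
P(Urn IV | evidence) = 0.004216 / 0.0059866 ≈ 0.7042.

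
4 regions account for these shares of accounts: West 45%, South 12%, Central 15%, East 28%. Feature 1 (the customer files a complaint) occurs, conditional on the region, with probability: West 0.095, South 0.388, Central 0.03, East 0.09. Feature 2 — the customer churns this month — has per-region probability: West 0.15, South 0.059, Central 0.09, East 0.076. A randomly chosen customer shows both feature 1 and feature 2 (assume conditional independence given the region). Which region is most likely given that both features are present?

Prior × likelihood for each hypothesis:
  West: 0.45 × 0.095 × 0.15 = 0.0064125
  South: 0.12 × 0.388 × 0.059 = 0.00274704
  Central: 0.15 × 0.03 × 0.09 = 0.000405
  East: 0.28 × 0.09 × 0.076 = 0.0019152
Sum = 0.01147974.
Largest term belongs to West, so West is most probable.

West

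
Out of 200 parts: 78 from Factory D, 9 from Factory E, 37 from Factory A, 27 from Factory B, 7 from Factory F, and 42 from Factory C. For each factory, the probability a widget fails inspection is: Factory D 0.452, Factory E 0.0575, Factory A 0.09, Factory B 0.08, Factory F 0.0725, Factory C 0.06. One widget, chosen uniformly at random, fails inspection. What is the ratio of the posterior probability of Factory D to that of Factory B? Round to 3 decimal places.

Unnormalized posteriors (prior × likelihood):
  Factory D: 0.39 × 0.452 = 0.17628
  Factory E: 0.045 × 0.0575 = 0.0025875
  Factory A: 0.185 × 0.09 = 0.01665
  Factory B: 0.135 × 0.08 = 0.0108
  Factory F: 0.035 × 0.0725 = 0.0025375
  Factory C: 0.21 × 0.06 = 0.0126
Normalizing constant = 0.221455.
The ratio is 0.17628 / 0.0108 (the normalizer cancels) = 16.322.

16.322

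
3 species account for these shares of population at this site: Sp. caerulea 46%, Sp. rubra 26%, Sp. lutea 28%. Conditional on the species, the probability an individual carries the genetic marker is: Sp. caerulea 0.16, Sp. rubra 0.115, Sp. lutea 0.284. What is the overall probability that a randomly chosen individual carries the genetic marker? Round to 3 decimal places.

0.183

Compute prior × likelihood for every hypothesis:
  Sp. caerulea: 0.46 × 0.16 = 0.0736
  Sp. rubra: 0.26 × 0.115 = 0.0299
  Sp. lutea: 0.28 × 0.284 = 0.07952
P(marker) = 0.0736 + 0.0299 + 0.07952 = 0.18302 → 0.183.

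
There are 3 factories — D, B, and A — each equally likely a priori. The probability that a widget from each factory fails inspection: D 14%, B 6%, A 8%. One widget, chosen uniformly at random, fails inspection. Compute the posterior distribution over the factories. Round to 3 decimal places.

With a uniform prior (1/3 each), posterior ∝ likelihood:
  D: 0.14
  B: 0.06
  A: 0.08
Total = 0.28.
P(D | nonconforming) = 0.14/0.28 ≈ 0.500
P(B | nonconforming) = 0.06/0.28 ≈ 0.214
P(A | nonconforming) = 0.08/0.28 ≈ 0.286
(Check: 0.500+0.214+0.286 = 1.000.)

D 0.500, B 0.214, A 0.286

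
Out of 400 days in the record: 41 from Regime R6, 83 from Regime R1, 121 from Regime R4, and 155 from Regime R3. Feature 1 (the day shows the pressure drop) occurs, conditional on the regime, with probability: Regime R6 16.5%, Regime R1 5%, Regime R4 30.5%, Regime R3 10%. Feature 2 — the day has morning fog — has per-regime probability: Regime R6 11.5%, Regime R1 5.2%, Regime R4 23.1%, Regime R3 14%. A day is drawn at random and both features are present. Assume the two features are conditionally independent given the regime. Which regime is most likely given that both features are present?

By Bayes' rule, posterior ∝ prior × likelihood:
  Regime R6: 0.1025 × 0.165 × 0.115 = 0.0019449375
  Regime R1: 0.2075 × 0.05 × 0.052 = 0.0005395
  Regime R4: 0.3025 × 0.305 × 0.231 = 0.0213126375
  Regime R3: 0.3875 × 0.1 × 0.14 = 0.005425
Normalizing constant = 0.029222075.
Largest term belongs to Regime R4, so Regime R4 is most probable.

Regime R4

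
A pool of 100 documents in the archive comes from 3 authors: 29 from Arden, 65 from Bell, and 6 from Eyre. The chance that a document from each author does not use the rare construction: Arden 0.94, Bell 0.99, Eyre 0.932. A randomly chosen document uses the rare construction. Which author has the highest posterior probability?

Arden

Taking complements, P(rare-form | each) = Arden 0.06, Bell 0.01, Eyre 0.068.
Unnormalized posteriors (prior × likelihood):
  Arden: 0.29 × 0.06 = 0.0174
  Bell: 0.65 × 0.01 = 0.0065
  Eyre: 0.06 × 0.068 = 0.00408
Sum = 0.02798.
Largest term belongs to Arden, so Arden is most probable.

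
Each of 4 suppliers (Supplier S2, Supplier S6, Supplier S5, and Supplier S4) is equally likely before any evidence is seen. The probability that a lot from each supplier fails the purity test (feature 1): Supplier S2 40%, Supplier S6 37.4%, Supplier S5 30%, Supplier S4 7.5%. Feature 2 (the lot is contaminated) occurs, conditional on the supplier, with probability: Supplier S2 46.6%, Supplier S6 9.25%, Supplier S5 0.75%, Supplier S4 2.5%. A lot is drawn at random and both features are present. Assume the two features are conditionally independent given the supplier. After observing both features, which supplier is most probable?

Supplier S2

Since the prior is uniform, the posterior is proportional to the likelihood:
  Supplier S2: 0.4 × 0.466 = 0.1864
  Supplier S6: 0.374 × 0.0925 = 0.034595
  Supplier S5: 0.3 × 0.0075 = 0.00225
  Supplier S4: 0.075 × 0.025 = 0.001875
Total = 0.22512.
Largest term belongs to Supplier S2, so Supplier S2 is most probable.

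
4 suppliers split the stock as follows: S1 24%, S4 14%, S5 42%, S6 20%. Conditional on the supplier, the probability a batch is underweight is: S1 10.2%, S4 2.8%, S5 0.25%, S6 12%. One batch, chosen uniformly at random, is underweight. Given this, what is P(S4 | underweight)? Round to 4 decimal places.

0.0733

Prior × likelihood for each hypothesis:
  S1: 0.24 × 0.102 = 0.02448
  S4: 0.14 × 0.028 = 0.00392
  S5: 0.42 × 0.0025 = 0.00105
  S6: 0.2 × 0.12 = 0.024
Normalizing constant = 0.05345.
P(S4 | evidence) = 0.00392 / 0.05345 ≈ 0.0733.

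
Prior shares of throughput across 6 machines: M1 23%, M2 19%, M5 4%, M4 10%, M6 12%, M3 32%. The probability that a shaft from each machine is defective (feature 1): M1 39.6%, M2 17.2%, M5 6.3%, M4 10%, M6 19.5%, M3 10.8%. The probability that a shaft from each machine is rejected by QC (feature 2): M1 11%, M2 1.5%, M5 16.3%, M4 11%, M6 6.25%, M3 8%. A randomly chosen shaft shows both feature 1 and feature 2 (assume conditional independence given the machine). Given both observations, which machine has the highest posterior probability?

Prior × likelihood for each hypothesis:
  M1: 0.23 × 0.396 × 0.11 = 0.0100188
  M2: 0.19 × 0.172 × 0.015 = 0.0004902
  M5: 0.04 × 0.063 × 0.163 = 0.00041076
  M4: 0.1 × 0.1 × 0.11 = 0.0011
  M6: 0.12 × 0.195 × 0.0625 = 0.0014625
  M3: 0.32 × 0.108 × 0.08 = 0.0027648
Total = 0.01624706.
Largest term belongs to M1, so M1 is most probable.

M1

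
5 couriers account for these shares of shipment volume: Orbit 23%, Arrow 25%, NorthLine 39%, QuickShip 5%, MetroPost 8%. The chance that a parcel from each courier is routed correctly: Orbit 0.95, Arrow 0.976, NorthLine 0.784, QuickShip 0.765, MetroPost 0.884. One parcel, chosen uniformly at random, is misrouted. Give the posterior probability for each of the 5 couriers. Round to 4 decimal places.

Orbit 0.0937, Arrow 0.0489, NorthLine 0.6862, QuickShip 0.0957, MetroPost 0.0756

Taking complements, P(misrouted | each) = Orbit 0.05, Arrow 0.024, NorthLine 0.216, QuickShip 0.235, MetroPost 0.116.
Compute prior × likelihood for every hypothesis:
  Orbit: 0.23 × 0.05 = 0.0115
  Arrow: 0.25 × 0.024 = 0.006
  NorthLine: 0.39 × 0.216 = 0.08424
  QuickShip: 0.05 × 0.235 = 0.01175
  MetroPost: 0.08 × 0.116 = 0.00928
Normalizing constant = 0.12277.
P(Orbit | misrouted) = 0.0115/0.12277 ≈ 0.0937
P(Arrow | misrouted) = 0.006/0.12277 ≈ 0.0489
P(NorthLine | misrouted) = 0.08424/0.12277 ≈ 0.6862
P(QuickShip | misrouted) = 0.01175/0.12277 ≈ 0.0957
P(MetroPost | misrouted) = 0.00928/0.12277 ≈ 0.0756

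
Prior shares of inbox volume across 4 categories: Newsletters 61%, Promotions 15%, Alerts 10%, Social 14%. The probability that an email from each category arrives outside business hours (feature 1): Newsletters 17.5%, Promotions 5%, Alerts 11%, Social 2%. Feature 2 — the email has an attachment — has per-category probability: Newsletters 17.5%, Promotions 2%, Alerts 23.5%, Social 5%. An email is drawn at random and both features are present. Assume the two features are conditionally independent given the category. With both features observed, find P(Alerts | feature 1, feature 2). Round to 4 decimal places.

0.1199

Prior × likelihood for each hypothesis:
  Newsletters: 0.61 × 0.175 × 0.175 = 0.01868125
  Promotions: 0.15 × 0.05 × 0.02 = 0.00015
  Alerts: 0.1 × 0.11 × 0.235 = 0.002585
  Social: 0.14 × 0.02 × 0.05 = 0.00014
Total = 0.02155625.
P(Alerts | evidence) = 0.002585 / 0.02155625 ≈ 0.1199.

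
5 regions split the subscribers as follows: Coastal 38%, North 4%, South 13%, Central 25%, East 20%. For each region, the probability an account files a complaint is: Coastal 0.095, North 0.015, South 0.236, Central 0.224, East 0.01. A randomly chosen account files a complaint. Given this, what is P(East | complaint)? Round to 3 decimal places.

Prior × likelihood for each hypothesis:
  Coastal: 0.38 × 0.095 = 0.0361
  North: 0.04 × 0.015 = 0.0006
  South: 0.13 × 0.236 = 0.03068
  Central: 0.25 × 0.224 = 0.056
  East: 0.2 × 0.01 = 0.002
Sum = 0.12538.
P(East | evidence) = 0.002 / 0.12538 ≈ 0.016.

0.016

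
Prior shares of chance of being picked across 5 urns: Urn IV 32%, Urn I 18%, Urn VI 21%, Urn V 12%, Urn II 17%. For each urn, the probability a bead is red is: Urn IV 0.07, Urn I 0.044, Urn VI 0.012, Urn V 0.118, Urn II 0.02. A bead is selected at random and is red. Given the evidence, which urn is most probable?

Urn IV

Compute prior × likelihood for every hypothesis:
  Urn IV: 0.32 × 0.07 = 0.0224
  Urn I: 0.18 × 0.044 = 0.00792
  Urn VI: 0.21 × 0.012 = 0.00252
  Urn V: 0.12 × 0.118 = 0.01416
  Urn II: 0.17 × 0.02 = 0.0034
Total = 0.0504.
Largest term belongs to Urn IV, so Urn IV is most probable.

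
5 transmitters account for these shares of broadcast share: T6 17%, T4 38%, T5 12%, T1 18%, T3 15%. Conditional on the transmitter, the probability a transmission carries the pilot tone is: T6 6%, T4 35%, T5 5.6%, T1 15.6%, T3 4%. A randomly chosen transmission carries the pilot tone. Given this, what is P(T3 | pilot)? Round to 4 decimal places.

Prior × likelihood for each hypothesis:
  T6: 0.17 × 0.06 = 0.0102
  T4: 0.38 × 0.35 = 0.133
  T5: 0.12 × 0.056 = 0.00672
  T1: 0.18 × 0.156 = 0.02808
  T3: 0.15 × 0.04 = 0.006
Total = 0.184.
P(T3 | evidence) = 0.006 / 0.184 ≈ 0.0326.

0.0326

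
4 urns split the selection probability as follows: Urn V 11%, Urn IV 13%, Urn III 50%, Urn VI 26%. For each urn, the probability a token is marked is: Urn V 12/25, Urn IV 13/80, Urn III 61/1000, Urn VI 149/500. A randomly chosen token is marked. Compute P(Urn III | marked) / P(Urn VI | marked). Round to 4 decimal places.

0.3936

By Bayes' rule, posterior ∝ prior × likelihood:
  Urn V: 0.11 × 0.48 = 0.0528
  Urn IV: 0.13 × 0.1625 = 0.021125
  Urn III: 0.5 × 0.061 = 0.0305
  Urn VI: 0.26 × 0.298 = 0.07748
Normalizing constant = 0.181905.
The ratio is 0.0305 / 0.07748 (the normalizer cancels) = 0.3936.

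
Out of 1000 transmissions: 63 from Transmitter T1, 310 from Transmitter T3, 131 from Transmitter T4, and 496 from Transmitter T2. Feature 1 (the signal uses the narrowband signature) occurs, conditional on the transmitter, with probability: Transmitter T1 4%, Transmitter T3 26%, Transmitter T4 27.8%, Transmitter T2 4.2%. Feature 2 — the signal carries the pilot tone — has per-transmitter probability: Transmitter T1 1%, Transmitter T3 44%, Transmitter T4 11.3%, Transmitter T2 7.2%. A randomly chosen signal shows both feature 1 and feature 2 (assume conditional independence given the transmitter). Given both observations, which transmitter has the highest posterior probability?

Transmitter T3

Unnormalized posteriors (prior × likelihood):
  Transmitter T1: 0.063 × 0.04 × 0.01 = 0.0000252
  Transmitter T3: 0.31 × 0.26 × 0.44 = 0.035464
  Transmitter T4: 0.131 × 0.278 × 0.113 = 0.004115234
  Transmitter T2: 0.496 × 0.042 × 0.072 = 0.001499904
Normalizing constant = 0.041104338.
Largest term belongs to Transmitter T3, so Transmitter T3 is most probable.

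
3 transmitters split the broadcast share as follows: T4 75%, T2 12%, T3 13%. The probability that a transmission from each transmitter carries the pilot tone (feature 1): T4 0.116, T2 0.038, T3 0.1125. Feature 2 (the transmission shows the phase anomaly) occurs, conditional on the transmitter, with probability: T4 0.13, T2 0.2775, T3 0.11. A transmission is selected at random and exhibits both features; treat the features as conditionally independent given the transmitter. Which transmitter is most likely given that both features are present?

T4

Compute prior × likelihood for every hypothesis:
  T4: 0.75 × 0.116 × 0.13 = 0.01131
  T2: 0.12 × 0.038 × 0.2775 = 0.0012654
  T3: 0.13 × 0.1125 × 0.11 = 0.00160875
Sum = 0.01418415.
Largest term belongs to T4, so T4 is most probable.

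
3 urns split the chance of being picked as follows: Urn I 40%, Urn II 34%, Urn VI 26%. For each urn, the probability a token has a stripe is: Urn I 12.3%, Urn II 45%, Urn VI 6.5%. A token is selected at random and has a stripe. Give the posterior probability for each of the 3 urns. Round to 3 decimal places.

Compute prior × likelihood for every hypothesis:
  Urn I: 0.4 × 0.123 = 0.0492
  Urn II: 0.34 × 0.45 = 0.153
  Urn VI: 0.26 × 0.065 = 0.0169
Normalizing constant = 0.2191.
P(Urn I | striped) = 0.0492/0.2191 ≈ 0.225
P(Urn II | striped) = 0.153/0.2191 ≈ 0.698
P(Urn VI | striped) = 0.0169/0.2191 ≈ 0.077
(Check: 0.225+0.698+0.077 = 1.000.)

Urn I 0.225, Urn II 0.698, Urn VI 0.077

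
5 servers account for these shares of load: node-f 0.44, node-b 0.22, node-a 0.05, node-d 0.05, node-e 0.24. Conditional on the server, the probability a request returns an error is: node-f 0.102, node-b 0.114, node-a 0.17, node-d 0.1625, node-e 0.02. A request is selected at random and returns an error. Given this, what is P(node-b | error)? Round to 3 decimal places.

Prior × likelihood for each hypothesis:
  node-f: 0.44 × 0.102 = 0.04488
  node-b: 0.22 × 0.114 = 0.02508
  node-a: 0.05 × 0.17 = 0.0085
  node-d: 0.05 × 0.1625 = 0.008125
  node-e: 0.24 × 0.02 = 0.0048
Sum = 0.091385.
P(node-b | evidence) = 0.02508 / 0.091385 ≈ 0.274.

0.274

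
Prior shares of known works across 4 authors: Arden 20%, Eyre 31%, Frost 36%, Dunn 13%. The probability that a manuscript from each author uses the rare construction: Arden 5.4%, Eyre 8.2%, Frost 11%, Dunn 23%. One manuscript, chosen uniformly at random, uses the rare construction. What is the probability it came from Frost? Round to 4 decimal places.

0.3746

Compute prior × likelihood for every hypothesis:
  Arden: 0.2 × 0.054 = 0.0108
  Eyre: 0.31 × 0.082 = 0.02542
  Frost: 0.36 × 0.11 = 0.0396
  Dunn: 0.13 × 0.23 = 0.0299
Sum = 0.10572.
P(Frost | evidence) = 0.0396 / 0.10572 ≈ 0.3746.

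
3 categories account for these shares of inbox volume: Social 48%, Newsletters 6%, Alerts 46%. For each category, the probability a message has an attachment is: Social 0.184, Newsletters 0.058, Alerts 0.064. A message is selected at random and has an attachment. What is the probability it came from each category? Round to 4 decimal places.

By Bayes' rule, posterior ∝ prior × likelihood:
  Social: 0.48 × 0.184 = 0.08832
  Newsletters: 0.06 × 0.058 = 0.00348
  Alerts: 0.46 × 0.064 = 0.02944
Total = 0.12124.
P(Social | attachment) = 0.08832/0.12124 ≈ 0.7285
P(Newsletters | attachment) = 0.00348/0.12124 ≈ 0.0287
P(Alerts | attachment) = 0.02944/0.12124 ≈ 0.2428
(Check: 0.7285+0.0287+0.2428 = 1.0000.)

Social 0.7285, Newsletters 0.0287, Alerts 0.2428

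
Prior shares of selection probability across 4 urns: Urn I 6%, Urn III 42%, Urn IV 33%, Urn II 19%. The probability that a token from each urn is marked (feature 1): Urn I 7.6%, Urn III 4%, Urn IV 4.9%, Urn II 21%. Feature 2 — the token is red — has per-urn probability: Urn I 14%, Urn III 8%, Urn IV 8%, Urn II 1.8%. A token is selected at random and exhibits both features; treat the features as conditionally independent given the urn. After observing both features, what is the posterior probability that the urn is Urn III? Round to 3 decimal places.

0.336

Compute prior × likelihood for every hypothesis:
  Urn I: 0.06 × 0.076 × 0.14 = 0.0006384
  Urn III: 0.42 × 0.04 × 0.08 = 0.001344
  Urn IV: 0.33 × 0.049 × 0.08 = 0.0012936
  Urn II: 0.19 × 0.21 × 0.018 = 0.0007182
Sum = 0.0039942.
P(Urn III | evidence) = 0.001344 / 0.0039942 ≈ 0.336.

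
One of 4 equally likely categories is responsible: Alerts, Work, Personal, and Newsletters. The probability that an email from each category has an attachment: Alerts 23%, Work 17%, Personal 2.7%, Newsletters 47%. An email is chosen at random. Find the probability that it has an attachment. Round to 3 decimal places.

With a uniform prior (1/4 each), posterior ∝ likelihood:
  Alerts: 0.23
  Work: 0.17
  Personal: 0.027
  Newsletters: 0.47
P(attachment) = (1/4) × (0.23 + 0.17 + 0.027 + 0.47) = 0.897/4 ≈ 0.224.

0.224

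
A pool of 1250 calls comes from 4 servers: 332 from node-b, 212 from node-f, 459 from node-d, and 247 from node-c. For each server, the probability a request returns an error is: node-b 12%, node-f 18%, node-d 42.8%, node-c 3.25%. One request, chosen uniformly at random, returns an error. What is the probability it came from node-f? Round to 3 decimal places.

0.135

Prior × likelihood for each hypothesis:
  node-b: 0.2656 × 0.12 = 0.031872
  node-f: 0.1696 × 0.18 = 0.030528
  node-d: 0.3672 × 0.428 = 0.1571616
  node-c: 0.1976 × 0.0325 = 0.006422
Total = 0.2259836.
P(node-f | evidence) = 0.030528 / 0.2259836 ≈ 0.135.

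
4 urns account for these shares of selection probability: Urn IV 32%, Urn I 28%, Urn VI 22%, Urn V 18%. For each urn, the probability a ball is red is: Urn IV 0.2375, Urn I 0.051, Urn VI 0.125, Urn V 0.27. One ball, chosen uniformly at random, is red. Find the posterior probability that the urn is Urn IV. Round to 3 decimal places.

0.457

By Bayes' rule, posterior ∝ prior × likelihood:
  Urn IV: 0.32 × 0.2375 = 0.076
  Urn I: 0.28 × 0.051 = 0.01428
  Urn VI: 0.22 × 0.125 = 0.0275
  Urn V: 0.18 × 0.27 = 0.0486
Normalizing constant = 0.16638.
P(Urn IV | evidence) = 0.076 / 0.16638 ≈ 0.457.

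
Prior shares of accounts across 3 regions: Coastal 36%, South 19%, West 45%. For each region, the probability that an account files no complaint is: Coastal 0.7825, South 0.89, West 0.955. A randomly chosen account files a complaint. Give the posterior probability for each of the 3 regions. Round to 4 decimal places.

Coastal 0.6555, South 0.1750, West 0.1695

Taking complements, P(complaint | each) = Coastal 0.2175, South 0.11, West 0.045.
By Bayes' rule, posterior ∝ prior × likelihood:
  Coastal: 0.36 × 0.2175 = 0.0783
  South: 0.19 × 0.11 = 0.0209
  West: 0.45 × 0.045 = 0.02025
Sum = 0.11945.
P(Coastal | complaint) = 0.0783/0.11945 ≈ 0.6555
P(South | complaint) = 0.0209/0.11945 ≈ 0.1750
P(West | complaint) = 0.02025/0.11945 ≈ 0.1695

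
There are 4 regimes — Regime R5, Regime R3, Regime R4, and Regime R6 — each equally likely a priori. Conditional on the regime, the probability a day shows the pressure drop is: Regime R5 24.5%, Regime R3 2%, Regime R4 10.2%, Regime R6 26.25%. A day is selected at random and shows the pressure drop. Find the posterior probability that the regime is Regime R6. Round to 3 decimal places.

0.417

Since the prior is uniform, the posterior is proportional to the likelihood:
  Regime R5: 0.245
  Regime R3: 0.02
  Regime R4: 0.102
  Regime R6: 0.2625
Normalizing constant = 0.6295.
P(Regime R6 | evidence) = 0.2625 / 0.6295 ≈ 0.417.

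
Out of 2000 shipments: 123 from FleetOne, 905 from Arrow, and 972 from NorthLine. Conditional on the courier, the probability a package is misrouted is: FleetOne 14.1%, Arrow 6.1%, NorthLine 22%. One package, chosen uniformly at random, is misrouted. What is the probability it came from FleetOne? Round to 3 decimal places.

0.061

By Bayes' rule, posterior ∝ prior × likelihood:
  FleetOne: 0.0615 × 0.141 = 0.0086715
  Arrow: 0.4525 × 0.061 = 0.0276025
  NorthLine: 0.486 × 0.22 = 0.10692
Normalizing constant = 0.143194.
P(FleetOne | evidence) = 0.0086715 / 0.143194 ≈ 0.061.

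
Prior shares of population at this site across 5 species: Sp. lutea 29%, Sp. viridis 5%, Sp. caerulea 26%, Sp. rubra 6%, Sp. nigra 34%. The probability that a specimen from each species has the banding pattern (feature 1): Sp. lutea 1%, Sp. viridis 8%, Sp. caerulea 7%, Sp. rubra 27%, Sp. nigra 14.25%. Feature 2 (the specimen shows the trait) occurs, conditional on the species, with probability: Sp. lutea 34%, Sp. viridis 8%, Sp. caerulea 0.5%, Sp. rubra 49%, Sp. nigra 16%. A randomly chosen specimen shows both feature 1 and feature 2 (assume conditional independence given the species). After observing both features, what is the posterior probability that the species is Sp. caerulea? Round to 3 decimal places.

0.005

By Bayes' rule, posterior ∝ prior × likelihood:
  Sp. lutea: 0.29 × 0.01 × 0.34 = 0.000986
  Sp. viridis: 0.05 × 0.08 × 0.08 = 0.00032
  Sp. caerulea: 0.26 × 0.07 × 0.005 = 0.000091
  Sp. rubra: 0.06 × 0.27 × 0.49 = 0.007938
  Sp. nigra: 0.34 × 0.1425 × 0.16 = 0.007752
Total = 0.017087.
P(Sp. caerulea | evidence) = 0.000091 / 0.017087 ≈ 0.005.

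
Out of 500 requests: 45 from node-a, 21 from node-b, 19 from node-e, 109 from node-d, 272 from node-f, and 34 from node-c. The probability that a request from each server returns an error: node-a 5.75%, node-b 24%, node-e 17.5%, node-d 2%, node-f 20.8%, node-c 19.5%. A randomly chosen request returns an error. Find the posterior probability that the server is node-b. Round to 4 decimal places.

0.0660

Compute prior × likelihood for every hypothesis:
  node-a: 0.09 × 0.0575 = 0.005175
  node-b: 0.042 × 0.24 = 0.01008
  node-e: 0.038 × 0.175 = 0.00665
  node-d: 0.218 × 0.02 = 0.00436
  node-f: 0.544 × 0.208 = 0.113152
  node-c: 0.068 × 0.195 = 0.01326
Normalizing constant = 0.152677.
P(node-b | evidence) = 0.01008 / 0.152677 ≈ 0.0660.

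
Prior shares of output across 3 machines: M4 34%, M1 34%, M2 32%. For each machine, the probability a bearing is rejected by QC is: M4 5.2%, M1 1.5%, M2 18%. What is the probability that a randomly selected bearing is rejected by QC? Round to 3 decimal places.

Unnormalized posteriors (prior × likelihood):
  M4: 0.34 × 0.052 = 0.01768
  M1: 0.34 × 0.015 = 0.0051
  M2: 0.32 × 0.18 = 0.0576
P(rejected) = 0.01768 + 0.0051 + 0.0576 = 0.08038 → 0.080.

0.080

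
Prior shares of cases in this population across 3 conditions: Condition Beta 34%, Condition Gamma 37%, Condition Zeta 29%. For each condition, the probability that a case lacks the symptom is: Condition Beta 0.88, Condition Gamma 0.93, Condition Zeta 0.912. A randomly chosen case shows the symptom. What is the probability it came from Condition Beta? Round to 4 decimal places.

Taking complements, P(symptomatic | each) = Condition Beta 0.12, Condition Gamma 0.07, Condition Zeta 0.088.
Unnormalized posteriors (prior × likelihood):
  Condition Beta: 0.34 × 0.12 = 0.0408
  Condition Gamma: 0.37 × 0.07 = 0.0259
  Condition Zeta: 0.29 × 0.088 = 0.02552
Normalizing constant = 0.09222.
P(Condition Beta | evidence) = 0.0408 / 0.09222 ≈ 0.4424.

0.4424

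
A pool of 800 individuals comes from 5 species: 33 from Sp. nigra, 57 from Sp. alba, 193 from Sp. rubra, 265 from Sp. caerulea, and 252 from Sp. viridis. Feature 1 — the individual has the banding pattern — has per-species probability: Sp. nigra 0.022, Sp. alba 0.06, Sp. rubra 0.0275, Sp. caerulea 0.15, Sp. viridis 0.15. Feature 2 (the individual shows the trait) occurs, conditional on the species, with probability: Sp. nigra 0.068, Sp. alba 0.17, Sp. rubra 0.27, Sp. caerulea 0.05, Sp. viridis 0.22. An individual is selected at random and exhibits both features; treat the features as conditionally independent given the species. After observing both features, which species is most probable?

Sp. viridis

Compute prior × likelihood for every hypothesis:
  Sp. nigra: 0.04125 × 0.022 × 0.068 = 0.00006171
  Sp. alba: 0.07125 × 0.06 × 0.17 = 0.00072675
  Sp. rubra: 0.24125 × 0.0275 × 0.27 = 0.00179128125
  Sp. caerulea: 0.33125 × 0.15 × 0.05 = 0.002484375
  Sp. viridis: 0.315 × 0.15 × 0.22 = 0.010395
Normalizing constant = 0.01545911625.
Largest term belongs to Sp. viridis, so Sp. viridis is most probable.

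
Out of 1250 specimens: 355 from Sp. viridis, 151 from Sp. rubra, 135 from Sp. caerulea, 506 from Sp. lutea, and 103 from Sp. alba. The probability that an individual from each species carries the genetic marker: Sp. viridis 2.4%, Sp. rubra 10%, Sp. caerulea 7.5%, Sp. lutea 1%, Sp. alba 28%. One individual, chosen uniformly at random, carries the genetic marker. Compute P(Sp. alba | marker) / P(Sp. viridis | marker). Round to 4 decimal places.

By Bayes' rule, posterior ∝ prior × likelihood:
  Sp. viridis: 0.284 × 0.024 = 0.006816
  Sp. rubra: 0.1208 × 0.1 = 0.01208
  Sp. caerulea: 0.108 × 0.075 = 0.0081
  Sp. lutea: 0.4048 × 0.01 = 0.004048
  Sp. alba: 0.0824 × 0.28 = 0.023072
Normalizing constant = 0.054116.
The ratio is 0.023072 / 0.006816 (the normalizer cancels) = 3.3850.

3.3850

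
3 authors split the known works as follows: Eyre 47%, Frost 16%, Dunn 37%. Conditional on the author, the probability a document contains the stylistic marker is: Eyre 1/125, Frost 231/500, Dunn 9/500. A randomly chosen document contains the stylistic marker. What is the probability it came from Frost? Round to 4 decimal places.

0.8765

By Bayes' rule, posterior ∝ prior × likelihood:
  Eyre: 0.47 × 0.008 = 0.00376
  Frost: 0.16 × 0.462 = 0.07392
  Dunn: 0.37 × 0.018 = 0.00666
Sum = 0.08434.
P(Frost | evidence) = 0.07392 / 0.08434 ≈ 0.8765.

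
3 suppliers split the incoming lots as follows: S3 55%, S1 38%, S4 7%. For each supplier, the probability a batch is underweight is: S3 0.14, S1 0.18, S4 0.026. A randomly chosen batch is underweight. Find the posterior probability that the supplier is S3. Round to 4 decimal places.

0.5230

By Bayes' rule, posterior ∝ prior × likelihood:
  S3: 0.55 × 0.14 = 0.077
  S1: 0.38 × 0.18 = 0.0684
  S4: 0.07 × 0.026 = 0.00182
Sum = 0.14722.
P(S3 | evidence) = 0.077 / 0.14722 ≈ 0.5230.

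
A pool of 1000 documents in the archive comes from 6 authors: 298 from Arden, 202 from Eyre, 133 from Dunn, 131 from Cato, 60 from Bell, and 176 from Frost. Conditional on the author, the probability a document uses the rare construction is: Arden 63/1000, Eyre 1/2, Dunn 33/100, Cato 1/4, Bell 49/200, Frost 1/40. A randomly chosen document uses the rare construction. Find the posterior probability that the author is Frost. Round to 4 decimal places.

0.0204

Unnormalized posteriors (prior × likelihood):
  Arden: 0.298 × 0.063 = 0.018774
  Eyre: 0.202 × 0.5 = 0.101
  Dunn: 0.133 × 0.33 = 0.04389
  Cato: 0.131 × 0.25 = 0.03275
  Bell: 0.06 × 0.245 = 0.0147
  Frost: 0.176 × 0.025 = 0.0044
Total = 0.215514.
P(Frost | evidence) = 0.0044 / 0.215514 ≈ 0.0204.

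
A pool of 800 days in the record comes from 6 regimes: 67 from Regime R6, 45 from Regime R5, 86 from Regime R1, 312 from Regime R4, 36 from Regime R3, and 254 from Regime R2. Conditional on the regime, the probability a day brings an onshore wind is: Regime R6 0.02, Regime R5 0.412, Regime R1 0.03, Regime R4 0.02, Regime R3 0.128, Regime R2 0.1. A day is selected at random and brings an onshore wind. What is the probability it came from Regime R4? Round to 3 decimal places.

0.106

By Bayes' rule, posterior ∝ prior × likelihood:
  Regime R6: 0.08375 × 0.02 = 0.001675
  Regime R5: 0.05625 × 0.412 = 0.023175
  Regime R1: 0.1075 × 0.03 = 0.003225
  Regime R4: 0.39 × 0.02 = 0.0078
  Regime R3: 0.045 × 0.128 = 0.00576
  Regime R2: 0.3175 × 0.1 = 0.03175
Total = 0.073385.
P(Regime R4 | evidence) = 0.0078 / 0.073385 ≈ 0.106.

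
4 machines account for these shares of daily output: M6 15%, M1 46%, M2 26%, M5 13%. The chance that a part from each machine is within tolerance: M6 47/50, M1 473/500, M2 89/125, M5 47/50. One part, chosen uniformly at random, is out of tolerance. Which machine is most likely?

Taking complements, P(oversize | each) = M6 0.06, M1 0.054, M2 0.288, M5 0.06.
By Bayes' rule, posterior ∝ prior × likelihood:
  M6: 0.15 × 0.06 = 0.009
  M1: 0.46 × 0.054 = 0.02484
  M2: 0.26 × 0.288 = 0.07488
  M5: 0.13 × 0.06 = 0.0078
Sum = 0.11652.
Largest term belongs to M2, so M2 is most probable.

M2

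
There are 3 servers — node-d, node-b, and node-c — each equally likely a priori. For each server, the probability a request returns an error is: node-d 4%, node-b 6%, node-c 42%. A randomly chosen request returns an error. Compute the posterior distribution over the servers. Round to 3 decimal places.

node-d 0.077, node-b 0.115, node-c 0.808

Since the prior is uniform, the posterior is proportional to the likelihood:
  node-d: 0.04
  node-b: 0.06
  node-c: 0.42
Total = 0.52.
P(node-d | error) = 0.04/0.52 ≈ 0.077
P(node-b | error) = 0.06/0.52 ≈ 0.115
P(node-c | error) = 0.42/0.52 ≈ 0.808
(Check: 0.077+0.115+0.808 = 1.000.)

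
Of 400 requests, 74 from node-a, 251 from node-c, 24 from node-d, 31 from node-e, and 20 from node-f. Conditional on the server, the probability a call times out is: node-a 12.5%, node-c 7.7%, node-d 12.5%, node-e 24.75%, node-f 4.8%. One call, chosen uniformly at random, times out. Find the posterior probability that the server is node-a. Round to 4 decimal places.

Unnormalized posteriors (prior × likelihood):
  node-a: 0.185 × 0.125 = 0.023125
  node-c: 0.6275 × 0.077 = 0.0483175
  node-d: 0.06 × 0.125 = 0.0075
  node-e: 0.0775 × 0.2475 = 0.01918125
  node-f: 0.05 × 0.048 = 0.0024
Sum = 0.10052375.
P(node-a | evidence) = 0.023125 / 0.10052375 ≈ 0.2300.

0.2300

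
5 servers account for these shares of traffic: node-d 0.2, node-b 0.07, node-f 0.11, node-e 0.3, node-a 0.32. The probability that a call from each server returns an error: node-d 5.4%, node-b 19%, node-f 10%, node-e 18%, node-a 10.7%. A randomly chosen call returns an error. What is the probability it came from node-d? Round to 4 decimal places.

By Bayes' rule, posterior ∝ prior × likelihood:
  node-d: 0.2 × 0.054 = 0.0108
  node-b: 0.07 × 0.19 = 0.0133
  node-f: 0.11 × 0.1 = 0.011
  node-e: 0.3 × 0.18 = 0.054
  node-a: 0.32 × 0.107 = 0.03424
Normalizing constant = 0.12334.
P(node-d | evidence) = 0.0108 / 0.12334 ≈ 0.0876.

0.0876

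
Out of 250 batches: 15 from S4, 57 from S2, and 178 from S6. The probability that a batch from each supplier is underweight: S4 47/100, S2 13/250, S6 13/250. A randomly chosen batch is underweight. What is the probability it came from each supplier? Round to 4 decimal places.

S4 0.3659, S2 0.1538, S6 0.4803

Prior × likelihood for each hypothesis:
  S4: 0.06 × 0.47 = 0.0282
  S2: 0.228 × 0.052 = 0.011856
  S6: 0.712 × 0.052 = 0.037024
Total = 0.07708.
P(S4 | underweight) = 0.0282/0.07708 ≈ 0.3659
P(S2 | underweight) = 0.011856/0.07708 ≈ 0.1538
P(S6 | underweight) = 0.037024/0.07708 ≈ 0.4803
(Check: 0.3659+0.1538+0.4803 = 1.0000.)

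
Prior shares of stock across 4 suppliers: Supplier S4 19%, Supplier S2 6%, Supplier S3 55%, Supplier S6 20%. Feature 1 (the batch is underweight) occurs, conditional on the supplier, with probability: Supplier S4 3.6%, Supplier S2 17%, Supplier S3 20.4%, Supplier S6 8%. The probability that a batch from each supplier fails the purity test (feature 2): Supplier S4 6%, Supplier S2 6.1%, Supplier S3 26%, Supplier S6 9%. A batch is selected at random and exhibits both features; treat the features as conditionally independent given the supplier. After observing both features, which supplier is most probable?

Supplier S3

Unnormalized posteriors (prior × likelihood):
  Supplier S4: 0.19 × 0.036 × 0.06 = 0.0004104
  Supplier S2: 0.06 × 0.17 × 0.061 = 0.0006222
  Supplier S3: 0.55 × 0.204 × 0.26 = 0.029172
  Supplier S6: 0.2 × 0.08 × 0.09 = 0.00144
Sum = 0.0316446.
Largest term belongs to Supplier S3, so Supplier S3 is most probable.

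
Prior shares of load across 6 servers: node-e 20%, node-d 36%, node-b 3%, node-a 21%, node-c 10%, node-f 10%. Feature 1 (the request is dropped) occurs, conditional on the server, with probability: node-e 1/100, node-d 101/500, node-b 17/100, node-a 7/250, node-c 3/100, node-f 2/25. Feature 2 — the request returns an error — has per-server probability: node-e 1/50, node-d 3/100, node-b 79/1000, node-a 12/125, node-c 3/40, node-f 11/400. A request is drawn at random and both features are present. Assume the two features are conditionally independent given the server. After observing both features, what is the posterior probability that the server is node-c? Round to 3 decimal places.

By Bayes' rule, posterior ∝ prior × likelihood:
  node-e: 0.2 × 0.01 × 0.02 = 0.00004
  node-d: 0.36 × 0.202 × 0.03 = 0.0021816
  node-b: 0.03 × 0.17 × 0.079 = 0.0004029
  node-a: 0.21 × 0.028 × 0.096 = 0.00056448
  node-c: 0.1 × 0.03 × 0.075 = 0.000225
  node-f: 0.1 × 0.08 × 0.0275 = 0.00022
Normalizing constant = 0.00363398.
P(node-c | evidence) = 0.000225 / 0.00363398 ≈ 0.062.

0.062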